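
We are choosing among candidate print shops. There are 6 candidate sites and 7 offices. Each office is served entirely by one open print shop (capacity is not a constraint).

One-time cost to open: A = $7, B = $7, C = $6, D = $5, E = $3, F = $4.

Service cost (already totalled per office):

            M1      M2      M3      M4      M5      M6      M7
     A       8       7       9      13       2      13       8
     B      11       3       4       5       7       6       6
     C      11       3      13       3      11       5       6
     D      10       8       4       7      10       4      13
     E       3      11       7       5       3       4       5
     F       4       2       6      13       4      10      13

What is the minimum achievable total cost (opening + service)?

Minimum total cost: 35

For any fixed open set, each office goes to its cheapest open site; total = fixed + service.
{E, F}: M1→E 3, M2→F 2, M3→F 6, M4→E 5, M5→E 3, M6→E 4, M7→E 5. Service 28; fixed 7; total 35.
{B, E}: service 27 + fixed 10 = 37
{C, E}: M1→E 3, M2→C 3, M3→E 7, M4→C 3, M5→E 3, M6→E 4, M7→E 5. Service 28; fixed 9; total 37.
{A, B, C, D, E, F}: service 23 + fixed 32 = 55
No other subset beats 35.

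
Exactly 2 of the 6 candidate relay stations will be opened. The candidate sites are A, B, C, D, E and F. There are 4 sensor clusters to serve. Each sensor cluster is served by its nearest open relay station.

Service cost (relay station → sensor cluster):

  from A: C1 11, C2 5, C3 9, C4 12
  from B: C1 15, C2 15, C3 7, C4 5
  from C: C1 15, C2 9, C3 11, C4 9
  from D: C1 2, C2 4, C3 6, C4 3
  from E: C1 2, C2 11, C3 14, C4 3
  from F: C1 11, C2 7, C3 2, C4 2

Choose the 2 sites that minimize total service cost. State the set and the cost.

Choose D and F; total service cost 10.

With exactly 2 open, each sensor cluster uses its cheapest among the chosen.
{D, F}: C1→D 2, C2→D 4, C3→F 2, C4→F 2. Service cost 10.
{E, F}: service cost 13
{A, D}: service cost 15
Among all 15 size-2 choices, {D, F} is lowest.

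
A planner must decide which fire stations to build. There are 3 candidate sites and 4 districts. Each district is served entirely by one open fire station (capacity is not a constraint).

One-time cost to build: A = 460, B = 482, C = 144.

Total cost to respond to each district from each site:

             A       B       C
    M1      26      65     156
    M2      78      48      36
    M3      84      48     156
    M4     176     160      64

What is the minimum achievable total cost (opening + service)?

Minimum total cost: 556

For any fixed open set, each district goes to its cheapest open site; total = fixed + service.
{C}: M1→C 156, M2→C 36, M3→C 156, M4→C 64. Service 412; fixed 144; total 556.
{B}: M1→B 65, M2→B 48, M3→B 48, M4→B 160. Service 321; fixed 482; total 803.
{A, C}: service 210 + fixed 604 = 814
{A, B, C}: M1→A 26, M2→C 36, M3→B 48, M4→C 64. Service 174; fixed 1086; total 1260.
No other subset beats 556.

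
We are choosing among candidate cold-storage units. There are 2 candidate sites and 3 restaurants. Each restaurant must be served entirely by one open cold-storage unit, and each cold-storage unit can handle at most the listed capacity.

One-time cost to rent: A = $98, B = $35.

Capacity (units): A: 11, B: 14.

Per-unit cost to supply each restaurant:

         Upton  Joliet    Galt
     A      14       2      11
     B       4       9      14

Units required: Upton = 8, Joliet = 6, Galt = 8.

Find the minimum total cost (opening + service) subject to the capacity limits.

Open {A, B}: Upton→B 4·8=32, Joliet→B 9·6=54, Galt→A 11·8=88.
Loads: A carries 8/11, B carries 14/14. Service 174; fixed 133; total 307.
Next best feasible plan costs 411.

Minimum total cost: 307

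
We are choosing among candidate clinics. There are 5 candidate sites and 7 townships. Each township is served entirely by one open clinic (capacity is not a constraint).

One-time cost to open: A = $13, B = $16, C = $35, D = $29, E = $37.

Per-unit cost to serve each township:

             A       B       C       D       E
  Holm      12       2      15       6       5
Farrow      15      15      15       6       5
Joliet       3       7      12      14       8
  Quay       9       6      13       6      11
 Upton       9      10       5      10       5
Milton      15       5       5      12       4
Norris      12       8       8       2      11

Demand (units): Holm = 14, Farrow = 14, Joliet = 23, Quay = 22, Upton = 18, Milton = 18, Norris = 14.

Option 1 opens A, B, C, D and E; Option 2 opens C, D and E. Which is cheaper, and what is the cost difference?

Option 1: {A, B, C, D, E}: Holm→B 2·14=28, Farrow→E 5·14=70, Joliet→A 3·23=69, Quay→B 6·22=132, Upton→C 5·18=90, Milton→E 4·18=72, Norris→D 2·14=28. Service 489; fixed 130; total 619.
Option 2: {C, D, E}: Holm→E 5·14=70, Farrow→E 5·14=70, Joliet→E 8·23=184, Quay→D 6·22=132, Upton→C 5·18=90, Milton→E 4·18=72, Norris→D 2·14=28. Service 646; fixed 101; total 747.
Difference: |619 − 747| = 128.

Option 1 is cheaper by 128.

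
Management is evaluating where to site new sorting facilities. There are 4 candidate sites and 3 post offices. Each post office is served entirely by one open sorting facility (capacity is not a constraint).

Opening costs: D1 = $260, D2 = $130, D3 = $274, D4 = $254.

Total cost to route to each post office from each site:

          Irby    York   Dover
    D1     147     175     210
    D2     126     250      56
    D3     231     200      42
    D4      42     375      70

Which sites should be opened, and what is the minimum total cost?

For any fixed open set, each post office goes to its cheapest open site; total = fixed + service.
{D2}: Irby→D2 126, York→D2 250, Dover→D2 56. Service 432; fixed 130; total 562.
{D2, D4}: service 348 + fixed 384 = 732
{D4}: service 487 + fixed 254 = 741
{D1, D2, D3, D4}: Irby→D4 42, York→D1 175, Dover→D3 42. Service 259; fixed 918; total 1177.
No other subset beats 562.

Open D2 only; minimum total cost 562.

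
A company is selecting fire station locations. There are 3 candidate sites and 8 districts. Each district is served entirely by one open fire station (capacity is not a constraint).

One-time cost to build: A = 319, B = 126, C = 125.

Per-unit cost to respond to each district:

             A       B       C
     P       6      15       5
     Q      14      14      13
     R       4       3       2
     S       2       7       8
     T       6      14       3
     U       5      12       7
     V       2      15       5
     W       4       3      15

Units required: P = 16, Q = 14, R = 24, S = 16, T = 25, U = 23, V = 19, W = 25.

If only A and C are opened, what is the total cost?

Total cost: 1114

Each district is assigned to its cheapest site among the open ones.
{A, C}: P→C 5·16=80, Q→C 13·14=182, R→C 2·24=48, S→A 2·16=32, T→C 3·25=75, U→A 5·23=115, V→A 2·19=38, W→A 4·25=100. Service 670; fixed 444; total 1114.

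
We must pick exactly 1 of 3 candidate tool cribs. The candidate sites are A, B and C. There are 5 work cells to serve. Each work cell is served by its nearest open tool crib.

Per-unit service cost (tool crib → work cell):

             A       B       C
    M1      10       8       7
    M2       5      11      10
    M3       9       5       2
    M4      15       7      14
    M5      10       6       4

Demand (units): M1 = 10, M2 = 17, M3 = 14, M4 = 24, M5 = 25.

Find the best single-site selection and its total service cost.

With exactly 1 open, each work cell uses its cheapest among the chosen.
{B}: M1→B 8·10=80, M2→B 11·17=187, M3→B 5·14=70, M4→B 7·24=168, M5→B 6·25=150. Service cost 655.
{C}: service cost 704
{A}: service cost 921
Among all 3 size-1 choices, {B} is lowest.

Choose B only; total service cost 655.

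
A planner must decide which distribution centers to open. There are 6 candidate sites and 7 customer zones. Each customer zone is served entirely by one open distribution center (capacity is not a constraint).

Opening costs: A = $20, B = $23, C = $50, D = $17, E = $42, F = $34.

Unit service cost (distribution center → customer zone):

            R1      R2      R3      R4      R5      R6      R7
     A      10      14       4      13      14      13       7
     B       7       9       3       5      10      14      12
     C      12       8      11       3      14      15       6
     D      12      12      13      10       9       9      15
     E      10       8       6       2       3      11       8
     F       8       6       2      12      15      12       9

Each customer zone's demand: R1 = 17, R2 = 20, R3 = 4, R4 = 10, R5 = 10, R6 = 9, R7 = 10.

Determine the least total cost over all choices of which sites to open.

Minimum total cost: 568

For any fixed open set, each customer zone goes to its cheapest open site; total = fixed + service.
{D, E, F}: R1→F 8·17=136, R2→F 6·20=120, R3→F 2·4=8, R4→E 2·10=20, R5→E 3·10=30, R6→D 9·9=81, R7→E 8·10=80. Service 475; fixed 93; total 568.
{E, F}: service 493 + fixed 76 = 569
{B, D, E, F}: service 458 + fixed 116 = 574
{A, B, C, D, E, F}: R1→B 7·17=119, R2→F 6·20=120, R3→F 2·4=8, R4→E 2·10=20, R5→E 3·10=30, R6→D 9·9=81, R7→C 6·10=60. Service 438; fixed 186; total 624.
No other subset beats 568.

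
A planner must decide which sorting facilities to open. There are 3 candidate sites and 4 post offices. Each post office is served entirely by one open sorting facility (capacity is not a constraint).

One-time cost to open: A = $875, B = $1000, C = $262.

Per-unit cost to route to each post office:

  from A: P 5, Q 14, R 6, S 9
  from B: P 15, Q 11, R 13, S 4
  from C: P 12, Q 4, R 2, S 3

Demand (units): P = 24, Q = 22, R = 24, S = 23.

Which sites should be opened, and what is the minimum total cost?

For any fixed open set, each post office goes to its cheapest open site; total = fixed + service.
{C}: P→C 12·24=288, Q→C 4·22=88, R→C 2·24=48, S→C 3·23=69. Service 493; fixed 262; total 755.
{A, C}: P→A 5·24=120, Q→C 4·22=88, R→C 2·24=48, S→C 3·23=69. Service 325; fixed 1137; total 1462.
{A}: service 779 + fixed 875 = 1654
{A, B, C}: service 325 + fixed 2137 = 2462
No other subset beats 755.

Open C only; minimum total cost 755.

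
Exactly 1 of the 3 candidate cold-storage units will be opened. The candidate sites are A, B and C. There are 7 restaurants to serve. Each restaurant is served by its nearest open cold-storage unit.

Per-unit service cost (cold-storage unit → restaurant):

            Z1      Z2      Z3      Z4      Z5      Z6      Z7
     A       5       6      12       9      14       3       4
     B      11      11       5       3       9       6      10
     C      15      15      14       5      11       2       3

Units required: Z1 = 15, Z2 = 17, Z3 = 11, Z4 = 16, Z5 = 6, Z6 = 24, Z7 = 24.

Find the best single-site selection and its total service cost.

With exactly 1 open, each restaurant uses its cheapest among the chosen.
{A}: Z1→A 5·15=75, Z2→A 6·17=102, Z3→A 12·11=132, Z4→A 9·16=144, Z5→A 14·6=84, Z6→A 3·24=72, Z7→A 4·24=96. Service cost 705.
{B}: service cost 893
{C}: service cost 900
Among all 3 size-1 choices, {A} is lowest.

Choose A only; total service cost 705.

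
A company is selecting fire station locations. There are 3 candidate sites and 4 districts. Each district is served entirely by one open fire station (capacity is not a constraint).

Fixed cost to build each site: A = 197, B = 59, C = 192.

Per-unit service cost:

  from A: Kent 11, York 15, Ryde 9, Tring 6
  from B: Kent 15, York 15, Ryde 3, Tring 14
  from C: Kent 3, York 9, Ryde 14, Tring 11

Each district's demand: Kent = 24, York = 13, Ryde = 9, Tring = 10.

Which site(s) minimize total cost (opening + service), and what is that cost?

Open B and C; minimum total cost 577.

For any fixed open set, each district goes to its cheapest open site; total = fixed + service.
{B, C}: Kent→C 3·24=72, York→C 9·13=117, Ryde→B 3·9=27, Tring→C 11·10=110. Service 326; fixed 251; total 577.
{C}: Kent→C 3·24=72, York→C 9·13=117, Ryde→C 14·9=126, Tring→C 11·10=110. Service 425; fixed 192; total 617.
{A, C}: Kent→C 3·24=72, York→C 9·13=117, Ryde→A 9·9=81, Tring→A 6·10=60. Service 330; fixed 389; total 719.
{A, B, C}: Kent→C 3·24=72, York→C 9·13=117, Ryde→B 3·9=27, Tring→A 6·10=60. Service 276; fixed 448; total 724.
(All 7 nonempty subsets were checked; B and C is lowest.)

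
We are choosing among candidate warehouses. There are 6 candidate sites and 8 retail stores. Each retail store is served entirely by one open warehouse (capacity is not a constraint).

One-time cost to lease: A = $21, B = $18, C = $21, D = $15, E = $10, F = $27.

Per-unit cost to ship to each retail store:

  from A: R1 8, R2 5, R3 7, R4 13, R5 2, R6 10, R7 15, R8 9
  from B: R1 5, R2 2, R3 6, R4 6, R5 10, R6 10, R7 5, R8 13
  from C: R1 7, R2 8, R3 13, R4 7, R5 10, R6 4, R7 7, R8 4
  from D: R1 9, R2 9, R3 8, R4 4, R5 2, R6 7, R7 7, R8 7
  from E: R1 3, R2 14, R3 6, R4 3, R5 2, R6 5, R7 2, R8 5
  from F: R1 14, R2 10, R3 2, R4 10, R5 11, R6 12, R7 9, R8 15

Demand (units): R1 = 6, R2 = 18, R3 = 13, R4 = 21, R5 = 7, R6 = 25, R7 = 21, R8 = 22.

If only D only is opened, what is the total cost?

Each retail store is assigned to its cheapest site among the open ones.
{D}: R1→D 9·6=54, R2→D 9·18=162, R3→D 8·13=104, R4→D 4·21=84, R5→D 2·7=14, R6→D 7·25=175, R7→D 7·21=147, R8→D 7·22=154. Service 894; fixed 15; total 909.

Total cost: 909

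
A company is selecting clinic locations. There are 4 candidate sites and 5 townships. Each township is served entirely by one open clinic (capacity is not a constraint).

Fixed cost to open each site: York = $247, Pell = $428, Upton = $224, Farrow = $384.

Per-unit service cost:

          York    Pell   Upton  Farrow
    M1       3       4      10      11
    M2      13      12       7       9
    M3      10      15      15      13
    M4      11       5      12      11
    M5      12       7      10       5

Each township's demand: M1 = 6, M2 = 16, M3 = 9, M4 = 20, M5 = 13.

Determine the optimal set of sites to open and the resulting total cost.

For any fixed open set, each township goes to its cheapest open site; total = fixed + service.
{Upton}: M1→Upton 10·6=60, M2→Upton 7·16=112, M3→Upton 15·9=135, M4→Upton 12·20=240, M5→Upton 10·13=130. Service 677; fixed 224; total 901.
{York}: service 692 + fixed 247 = 939
{Pell}: service 542 + fixed 428 = 970
{York, Pell, Upton, Farrow}: service 385 + fixed 1283 = 1668
(All 15 nonempty subsets were checked; Upton only is lowest.)

Open Upton only; minimum total cost 901.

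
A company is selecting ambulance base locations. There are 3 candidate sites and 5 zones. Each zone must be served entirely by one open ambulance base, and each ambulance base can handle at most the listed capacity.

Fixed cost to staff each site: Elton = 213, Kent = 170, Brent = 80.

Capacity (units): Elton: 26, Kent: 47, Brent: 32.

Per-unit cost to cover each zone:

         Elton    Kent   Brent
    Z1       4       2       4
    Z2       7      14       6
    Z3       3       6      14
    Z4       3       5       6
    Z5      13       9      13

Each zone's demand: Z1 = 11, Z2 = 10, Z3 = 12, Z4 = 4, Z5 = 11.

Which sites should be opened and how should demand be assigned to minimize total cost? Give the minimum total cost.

Minimum total cost: 523

Open {Kent, Brent}: Z1→Kent 2·11=22, Z2→Brent 6·10=60, Z3→Kent 6·12=72, Z4→Kent 5·4=20, Z5→Kent 9·11=99.
Loads: Kent carries 38/47, Brent carries 10/32. Service 273; fixed 250; total 523.
Next best feasible plan costs 527.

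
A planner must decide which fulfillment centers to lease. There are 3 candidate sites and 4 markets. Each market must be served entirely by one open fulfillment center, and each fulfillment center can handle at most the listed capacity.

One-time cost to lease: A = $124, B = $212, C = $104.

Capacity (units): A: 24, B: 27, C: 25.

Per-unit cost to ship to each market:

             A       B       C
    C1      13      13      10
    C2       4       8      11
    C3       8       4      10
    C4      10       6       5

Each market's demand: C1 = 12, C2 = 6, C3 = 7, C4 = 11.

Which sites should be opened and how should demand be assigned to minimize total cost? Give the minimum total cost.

Open {A, C}: C1→C 10·12=120, C2→A 4·6=24, C3→A 8·7=56, C4→C 5·11=55.
Loads: A carries 13/24, C carries 23/25. Service 255; fixed 228; total 483.
Next best feasible plan costs 533.

Minimum total cost: 483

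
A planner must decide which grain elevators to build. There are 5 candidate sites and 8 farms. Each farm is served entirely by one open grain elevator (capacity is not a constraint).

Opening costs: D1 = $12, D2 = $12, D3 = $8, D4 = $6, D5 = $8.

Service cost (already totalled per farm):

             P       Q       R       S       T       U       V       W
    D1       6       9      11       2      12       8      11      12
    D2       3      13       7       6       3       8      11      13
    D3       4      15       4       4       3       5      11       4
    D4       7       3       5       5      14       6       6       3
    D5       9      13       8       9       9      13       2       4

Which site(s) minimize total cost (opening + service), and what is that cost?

For any fixed open set, each farm goes to its cheapest open site; total = fixed + service.
{D3, D4}: P→D3 4, Q→D4 3, R→D3 4, S→D3 4, T→D3 3, U→D3 5, V→D4 6, W→D4 3. Service 32; fixed 14; total 46.
{D3, D4, D5}: service 28 + fixed 22 = 50
{D2, D4}: service 34 + fixed 18 = 52
{D1, D2, D3, D4, D5}: P→D2 3, Q→D4 3, R→D3 4, S→D1 2, T→D2 3, U→D3 5, V→D5 2, W→D4 3. Service 25; fixed 46; total 71.
No other subset beats 46.

Open D3 and D4; minimum total cost 46.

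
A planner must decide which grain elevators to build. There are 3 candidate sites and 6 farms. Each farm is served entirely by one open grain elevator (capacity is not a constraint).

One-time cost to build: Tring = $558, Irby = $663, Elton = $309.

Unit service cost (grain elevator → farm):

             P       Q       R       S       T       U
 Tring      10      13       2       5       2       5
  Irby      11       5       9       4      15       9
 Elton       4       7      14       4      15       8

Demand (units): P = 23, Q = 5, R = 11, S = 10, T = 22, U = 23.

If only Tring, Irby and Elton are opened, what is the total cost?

Each farm is assigned to its cheapest site among the open ones.
{Tring, Irby, Elton}: P→Elton 4·23=92, Q→Irby 5·5=25, R→Tring 2·11=22, S→Irby 4·10=40, T→Tring 2·22=44, U→Tring 5·23=115. Service 338; fixed 1530; total 1868.

Total cost: 1868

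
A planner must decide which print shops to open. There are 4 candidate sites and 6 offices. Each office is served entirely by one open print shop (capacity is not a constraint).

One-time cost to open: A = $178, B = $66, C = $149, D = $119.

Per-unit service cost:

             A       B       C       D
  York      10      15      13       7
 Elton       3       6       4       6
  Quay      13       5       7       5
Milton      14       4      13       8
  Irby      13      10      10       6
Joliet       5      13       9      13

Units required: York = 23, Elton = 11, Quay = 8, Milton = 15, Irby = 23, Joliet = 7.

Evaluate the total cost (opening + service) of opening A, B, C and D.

Total cost: 979

Each office is assigned to its cheapest site among the open ones.
{A, B, C, D}: York→D 7·23=161, Elton→A 3·11=33, Quay→B 5·8=40, Milton→B 4·15=60, Irby→D 6·23=138, Joliet→A 5·7=35. Service 467; fixed 512; total 979.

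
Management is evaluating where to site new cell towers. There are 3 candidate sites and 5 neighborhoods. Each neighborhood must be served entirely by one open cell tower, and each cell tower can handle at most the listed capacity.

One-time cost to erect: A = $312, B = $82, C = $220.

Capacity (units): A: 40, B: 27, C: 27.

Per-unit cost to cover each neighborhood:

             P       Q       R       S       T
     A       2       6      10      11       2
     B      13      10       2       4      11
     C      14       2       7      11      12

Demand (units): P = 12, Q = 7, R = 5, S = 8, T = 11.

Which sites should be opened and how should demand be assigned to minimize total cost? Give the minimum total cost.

Open {A, B}: P→A 2·12=24, Q→A 6·7=42, R→B 2·5=10, S→B 4·8=32, T→A 2·11=22.
Loads: A carries 30/40, B carries 13/27. Service 130; fixed 394; total 524.
Next best feasible plan costs 552.

Minimum total cost: 524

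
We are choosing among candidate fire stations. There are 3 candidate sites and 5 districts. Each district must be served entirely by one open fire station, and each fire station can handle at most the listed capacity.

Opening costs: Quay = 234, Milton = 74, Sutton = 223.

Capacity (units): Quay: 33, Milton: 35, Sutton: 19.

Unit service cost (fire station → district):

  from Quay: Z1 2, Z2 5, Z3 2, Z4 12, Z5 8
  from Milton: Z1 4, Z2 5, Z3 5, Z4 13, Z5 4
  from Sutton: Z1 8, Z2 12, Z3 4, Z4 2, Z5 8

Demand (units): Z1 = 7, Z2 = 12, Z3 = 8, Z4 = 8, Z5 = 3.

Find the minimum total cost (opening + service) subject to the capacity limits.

Open {Milton, Sutton}: Z1→Milton 4·7=28, Z2→Milton 5·12=60, Z3→Sutton 4·8=32, Z4→Sutton 2·8=16, Z5→Milton 4·3=12.
Loads: Milton carries 22/35, Sutton carries 16/19. Service 148; fixed 297; total 445.
Next best feasible plan costs 453.

Minimum total cost: 445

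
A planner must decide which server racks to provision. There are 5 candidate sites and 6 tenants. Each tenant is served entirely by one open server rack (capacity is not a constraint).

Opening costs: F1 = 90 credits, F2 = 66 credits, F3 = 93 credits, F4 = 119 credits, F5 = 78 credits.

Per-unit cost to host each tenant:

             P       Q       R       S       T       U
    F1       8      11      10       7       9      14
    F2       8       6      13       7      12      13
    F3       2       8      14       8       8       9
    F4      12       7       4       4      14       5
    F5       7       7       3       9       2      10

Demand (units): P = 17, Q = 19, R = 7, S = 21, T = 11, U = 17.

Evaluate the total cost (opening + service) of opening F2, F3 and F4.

Total cost: 711

Each tenant is assigned to its cheapest site among the open ones.
{F2, F3, F4}: P→F3 2·17=34, Q→F2 6·19=114, R→F4 4·7=28, S→F4 4·21=84, T→F3 8·11=88, U→F4 5·17=85. Service 433; fixed 278; total 711.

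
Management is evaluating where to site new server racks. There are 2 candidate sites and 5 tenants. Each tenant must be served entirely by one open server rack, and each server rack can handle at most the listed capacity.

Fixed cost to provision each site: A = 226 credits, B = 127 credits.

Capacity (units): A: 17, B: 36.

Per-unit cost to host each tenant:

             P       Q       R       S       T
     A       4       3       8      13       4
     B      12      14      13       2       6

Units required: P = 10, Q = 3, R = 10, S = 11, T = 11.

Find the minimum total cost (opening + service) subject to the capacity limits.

Open {A, B}: P→A 4·10=40, Q→A 3·3=9, R→B 13·10=130, S→B 2·11=22, T→B 6·11=66.
Loads: A carries 13/17, B carries 32/36. Service 267; fixed 353; total 620.
Next best feasible plan costs 650.

Minimum total cost: 620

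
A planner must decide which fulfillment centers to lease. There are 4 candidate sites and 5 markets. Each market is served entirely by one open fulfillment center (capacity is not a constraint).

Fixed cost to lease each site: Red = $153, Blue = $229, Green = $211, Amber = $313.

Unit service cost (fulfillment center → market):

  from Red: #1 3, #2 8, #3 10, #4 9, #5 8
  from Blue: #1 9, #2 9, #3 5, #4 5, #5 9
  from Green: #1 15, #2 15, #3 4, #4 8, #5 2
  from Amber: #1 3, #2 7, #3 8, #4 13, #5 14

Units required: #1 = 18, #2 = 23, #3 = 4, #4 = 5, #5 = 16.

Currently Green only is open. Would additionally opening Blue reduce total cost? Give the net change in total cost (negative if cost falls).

Current service cost with {Green}: 703.
Adding Blue: each market re-picks its cheapest; new service cost 442, saving 261.
Extra fixed cost: 229. Net change = 229 − 261 = -32.
(Totals: 914 → 882.)

Yes — net change −32 (cost falls by 32).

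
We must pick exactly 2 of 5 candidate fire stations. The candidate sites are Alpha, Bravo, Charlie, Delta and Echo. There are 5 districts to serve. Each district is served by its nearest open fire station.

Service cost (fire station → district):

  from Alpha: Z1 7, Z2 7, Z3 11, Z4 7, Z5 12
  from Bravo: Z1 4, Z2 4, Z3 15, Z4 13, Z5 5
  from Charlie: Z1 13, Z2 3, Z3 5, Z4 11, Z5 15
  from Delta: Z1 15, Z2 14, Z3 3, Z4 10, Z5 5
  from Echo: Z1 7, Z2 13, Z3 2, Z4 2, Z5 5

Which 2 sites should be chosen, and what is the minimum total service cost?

Choose Bravo and Echo; total service cost 17.

With exactly 2 open, each district uses its cheapest among the chosen.
{Bravo, Echo}: Z1→Bravo 4, Z2→Bravo 4, Z3→Echo 2, Z4→Echo 2, Z5→Bravo 5. Service cost 17.
{Charlie, Echo}: service cost 19
{Alpha, Echo}: service cost 23
Among all 10 size-2 choices, {Bravo, Echo} is lowest.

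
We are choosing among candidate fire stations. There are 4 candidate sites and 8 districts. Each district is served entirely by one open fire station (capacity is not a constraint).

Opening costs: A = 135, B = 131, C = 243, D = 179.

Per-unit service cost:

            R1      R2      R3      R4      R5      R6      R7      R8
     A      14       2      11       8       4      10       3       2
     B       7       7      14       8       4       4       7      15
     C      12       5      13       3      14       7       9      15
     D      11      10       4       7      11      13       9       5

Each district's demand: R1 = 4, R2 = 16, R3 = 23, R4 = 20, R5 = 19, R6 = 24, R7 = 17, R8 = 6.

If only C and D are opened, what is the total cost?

Total cost: 1258

Each district is assigned to its cheapest site among the open ones.
{C, D}: R1→D 11·4=44, R2→C 5·16=80, R3→D 4·23=92, R4→C 3·20=60, R5→D 11·19=209, R6→C 7·24=168, R7→C 9·17=153, R8→D 5·6=30. Service 836; fixed 422; total 1258.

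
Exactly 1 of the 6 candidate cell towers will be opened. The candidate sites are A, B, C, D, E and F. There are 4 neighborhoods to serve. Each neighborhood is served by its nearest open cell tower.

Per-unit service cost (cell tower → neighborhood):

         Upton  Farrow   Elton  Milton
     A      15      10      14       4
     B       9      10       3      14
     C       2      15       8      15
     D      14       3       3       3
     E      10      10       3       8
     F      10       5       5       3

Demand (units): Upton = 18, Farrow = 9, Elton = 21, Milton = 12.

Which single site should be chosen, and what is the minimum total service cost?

With exactly 1 open, each neighborhood uses its cheapest among the chosen.
{F}: Upton→F 10·18=180, Farrow→F 5·9=45, Elton→F 5·21=105, Milton→F 3·12=36. Service cost 366.
{D}: service cost 378
{E}: service cost 429
Among all 6 size-1 choices, {F} is lowest.

Choose F only; total service cost 366.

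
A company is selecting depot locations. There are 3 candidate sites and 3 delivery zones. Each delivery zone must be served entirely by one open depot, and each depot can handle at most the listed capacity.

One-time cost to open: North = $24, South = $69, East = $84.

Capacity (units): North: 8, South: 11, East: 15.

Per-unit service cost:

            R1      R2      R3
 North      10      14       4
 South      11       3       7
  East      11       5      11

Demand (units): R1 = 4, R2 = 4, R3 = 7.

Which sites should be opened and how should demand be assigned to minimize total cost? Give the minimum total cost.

Open {North, South}: R1→South 11·4=44, R2→South 3·4=12, R3→North 4·7=28.
Loads: North carries 7/8, South carries 8/11. Service 84; fixed 93; total 177.
Next best feasible plan costs 194.

Minimum total cost: 177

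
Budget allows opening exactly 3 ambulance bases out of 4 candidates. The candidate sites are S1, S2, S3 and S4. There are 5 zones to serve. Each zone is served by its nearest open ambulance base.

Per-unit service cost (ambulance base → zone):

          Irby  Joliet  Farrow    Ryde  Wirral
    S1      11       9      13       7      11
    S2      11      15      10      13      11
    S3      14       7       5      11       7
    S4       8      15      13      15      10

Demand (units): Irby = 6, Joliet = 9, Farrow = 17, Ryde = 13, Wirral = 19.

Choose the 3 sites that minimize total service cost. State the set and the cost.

With exactly 3 open, each zone uses its cheapest among the chosen.
{S1, S3, S4}: Irby→S4 8·6=48, Joliet→S3 7·9=63, Farrow→S3 5·17=85, Ryde→S1 7·13=91, Wirral→S3 7·19=133. Service cost 420.
{S1, S2, S3}: service cost 438
{S2, S3, S4}: service cost 472
Among all 4 size-3 choices, {S1, S3, S4} is lowest.

Choose S1, S3 and S4; total service cost 420.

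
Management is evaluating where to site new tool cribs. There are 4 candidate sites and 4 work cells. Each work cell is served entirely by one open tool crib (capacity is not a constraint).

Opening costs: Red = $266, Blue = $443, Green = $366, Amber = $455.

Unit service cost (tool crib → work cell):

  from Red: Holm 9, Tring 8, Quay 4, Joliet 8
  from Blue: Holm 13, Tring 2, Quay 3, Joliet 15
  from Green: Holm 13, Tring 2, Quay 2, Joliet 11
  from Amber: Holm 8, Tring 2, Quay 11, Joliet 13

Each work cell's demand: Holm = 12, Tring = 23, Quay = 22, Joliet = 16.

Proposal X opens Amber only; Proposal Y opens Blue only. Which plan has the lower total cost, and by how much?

Proposal Y is cheaper by 96.

Proposal X: {Amber}: Holm→Amber 8·12=96, Tring→Amber 2·23=46, Quay→Amber 11·22=242, Joliet→Amber 13·16=208. Service 592; fixed 455; total 1047.
Proposal Y: {Blue}: Holm→Blue 13·12=156, Tring→Blue 2·23=46, Quay→Blue 3·22=66, Joliet→Blue 15·16=240. Service 508; fixed 443; total 951.
Difference: |1047 − 951| = 96.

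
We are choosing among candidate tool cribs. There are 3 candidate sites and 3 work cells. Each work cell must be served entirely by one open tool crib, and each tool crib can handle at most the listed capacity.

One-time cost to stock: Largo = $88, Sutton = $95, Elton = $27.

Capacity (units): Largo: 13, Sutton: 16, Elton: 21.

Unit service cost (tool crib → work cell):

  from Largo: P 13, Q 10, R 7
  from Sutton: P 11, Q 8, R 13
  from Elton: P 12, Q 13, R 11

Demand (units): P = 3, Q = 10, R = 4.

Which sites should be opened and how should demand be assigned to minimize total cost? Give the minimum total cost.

Open {Elton}: P→Elton 12·3=36, Q→Elton 13·10=130, R→Elton 11·4=44.
Loads: Elton carries 17/21. Service 210; fixed 27; total 237.
Next best feasible plan costs 279.

Minimum total cost: 237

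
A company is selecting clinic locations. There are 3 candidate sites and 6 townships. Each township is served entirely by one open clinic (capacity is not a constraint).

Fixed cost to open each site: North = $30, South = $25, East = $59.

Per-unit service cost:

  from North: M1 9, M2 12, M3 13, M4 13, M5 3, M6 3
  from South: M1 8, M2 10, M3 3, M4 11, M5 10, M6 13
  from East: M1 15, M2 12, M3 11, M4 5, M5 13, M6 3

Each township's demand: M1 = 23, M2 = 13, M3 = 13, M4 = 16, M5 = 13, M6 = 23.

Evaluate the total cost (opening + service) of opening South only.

Total cost: 983

Each township is assigned to its cheapest site among the open ones.
{South}: M1→South 8·23=184, M2→South 10·13=130, M3→South 3·13=39, M4→South 11·16=176, M5→South 10·13=130, M6→South 13·23=299. Service 958; fixed 25; total 983.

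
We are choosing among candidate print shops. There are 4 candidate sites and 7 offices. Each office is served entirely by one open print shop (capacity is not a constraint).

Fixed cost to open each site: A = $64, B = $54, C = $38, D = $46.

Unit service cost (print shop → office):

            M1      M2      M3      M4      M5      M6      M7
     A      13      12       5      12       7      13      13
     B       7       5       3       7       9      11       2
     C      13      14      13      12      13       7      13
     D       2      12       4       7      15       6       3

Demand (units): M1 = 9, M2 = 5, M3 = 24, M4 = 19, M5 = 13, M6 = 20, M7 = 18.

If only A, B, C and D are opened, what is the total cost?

Total cost: 697

Each office is assigned to its cheapest site among the open ones.
{A, B, C, D}: M1→D 2·9=18, M2→B 5·5=25, M3→B 3·24=72, M4→B 7·19=133, M5→A 7·13=91, M6→D 6·20=120, M7→B 2·18=36. Service 495; fixed 202; total 697.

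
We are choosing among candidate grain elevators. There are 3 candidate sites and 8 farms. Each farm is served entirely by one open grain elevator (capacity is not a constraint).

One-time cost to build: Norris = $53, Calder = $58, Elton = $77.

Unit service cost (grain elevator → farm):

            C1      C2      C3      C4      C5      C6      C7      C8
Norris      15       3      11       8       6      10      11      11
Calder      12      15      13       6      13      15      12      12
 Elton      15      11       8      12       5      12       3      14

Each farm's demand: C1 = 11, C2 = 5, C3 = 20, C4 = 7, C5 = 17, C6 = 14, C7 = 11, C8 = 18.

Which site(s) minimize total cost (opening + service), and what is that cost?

For any fixed open set, each farm goes to its cheapest open site; total = fixed + service.
{Norris, Elton}: C1→Norris 15·11=165, C2→Norris 3·5=15, C3→Elton 8·20=160, C4→Norris 8·7=56, C5→Elton 5·17=85, C6→Norris 10·14=140, C7→Elton 3·11=33, C8→Norris 11·18=198. Service 852; fixed 130; total 982.
{Norris, Calder, Elton}: C1→Calder 12·11=132, C2→Norris 3·5=15, C3→Elton 8·20=160, C4→Calder 6·7=42, C5→Elton 5·17=85, C6→Norris 10·14=140, C7→Elton 3·11=33, C8→Norris 11·18=198. Service 805; fixed 188; total 993.
{Calder, Elton}: service 891 + fixed 135 = 1026
{Norris}: service 1017 + fixed 53 = 1070
No other subset beats 982.

Open Norris and Elton; minimum total cost 982.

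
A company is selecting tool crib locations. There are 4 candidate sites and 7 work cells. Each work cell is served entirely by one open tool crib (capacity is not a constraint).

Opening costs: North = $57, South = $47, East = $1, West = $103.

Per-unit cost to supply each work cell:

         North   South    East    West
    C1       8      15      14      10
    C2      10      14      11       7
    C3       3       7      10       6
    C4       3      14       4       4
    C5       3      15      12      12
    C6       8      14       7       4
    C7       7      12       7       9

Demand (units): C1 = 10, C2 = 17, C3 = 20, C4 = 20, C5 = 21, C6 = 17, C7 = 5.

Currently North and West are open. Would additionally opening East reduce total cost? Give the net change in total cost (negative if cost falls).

No — net change +1 (cost rises by 1).

Current service cost with {North, West}: 485.
Adding East: each work cell re-picks its cheapest; new service cost 485, saving 0.
Extra fixed cost: 1. Net change = 1 − 0 = 1.
(Totals: 645 → 646.)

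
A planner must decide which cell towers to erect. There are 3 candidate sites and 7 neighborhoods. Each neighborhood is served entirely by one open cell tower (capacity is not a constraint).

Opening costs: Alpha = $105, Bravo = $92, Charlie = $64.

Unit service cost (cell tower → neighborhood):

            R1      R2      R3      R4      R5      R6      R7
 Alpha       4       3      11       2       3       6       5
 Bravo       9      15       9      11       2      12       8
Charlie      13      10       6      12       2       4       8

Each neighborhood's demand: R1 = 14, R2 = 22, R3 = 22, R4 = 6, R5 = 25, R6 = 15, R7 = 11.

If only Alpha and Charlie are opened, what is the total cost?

Each neighborhood is assigned to its cheapest site among the open ones.
{Alpha, Charlie}: R1→Alpha 4·14=56, R2→Alpha 3·22=66, R3→Charlie 6·22=132, R4→Alpha 2·6=12, R5→Charlie 2·25=50, R6→Charlie 4·15=60, R7→Alpha 5·11=55. Service 431; fixed 169; total 600.

Total cost: 600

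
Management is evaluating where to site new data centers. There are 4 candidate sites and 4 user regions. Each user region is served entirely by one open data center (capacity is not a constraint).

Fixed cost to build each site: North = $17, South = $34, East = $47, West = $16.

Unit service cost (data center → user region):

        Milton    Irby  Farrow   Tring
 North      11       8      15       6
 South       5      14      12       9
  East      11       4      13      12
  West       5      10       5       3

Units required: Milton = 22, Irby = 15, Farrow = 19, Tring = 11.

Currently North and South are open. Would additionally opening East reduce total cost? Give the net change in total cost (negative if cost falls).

Current service cost with {North, South}: 524.
Adding East: each user region re-picks its cheapest; new service cost 464, saving 60.
Extra fixed cost: 47. Net change = 47 − 60 = -13.
(Totals: 575 → 562.)

Yes — net change −13 (cost falls by 13).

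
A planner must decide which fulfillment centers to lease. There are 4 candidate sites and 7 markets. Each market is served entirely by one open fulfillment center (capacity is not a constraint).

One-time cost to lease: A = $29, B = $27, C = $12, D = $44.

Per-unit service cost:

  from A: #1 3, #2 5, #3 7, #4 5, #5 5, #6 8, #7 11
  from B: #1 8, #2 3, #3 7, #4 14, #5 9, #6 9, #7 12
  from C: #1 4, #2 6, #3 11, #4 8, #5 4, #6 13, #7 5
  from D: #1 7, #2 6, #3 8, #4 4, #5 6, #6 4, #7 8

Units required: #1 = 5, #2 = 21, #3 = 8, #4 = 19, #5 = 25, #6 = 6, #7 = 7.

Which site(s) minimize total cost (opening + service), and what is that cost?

Open B, C and D; minimum total cost 457.

For any fixed open set, each market goes to its cheapest open site; total = fixed + service.
{B, C, D}: #1→C 4·5=20, #2→B 3·21=63, #3→B 7·8=56, #4→D 4·19=76, #5→C 4·25=100, #6→D 4·6=24, #7→C 5·7=35. Service 374; fixed 83; total 457.
{A, B, C}: #1→A 3·5=15, #2→B 3·21=63, #3→A 7·8=56, #4→A 5·19=95, #5→C 4·25=100, #6→A 8·6=48, #7→C 5·7=35. Service 412; fixed 68; total 480.
{A, B, C, D}: service 369 + fixed 112 = 481
{C}: #1→C 4·5=20, #2→C 6·21=126, #3→C 11·8=88, #4→C 8·19=152, #5→C 4·25=100, #6→C 13·6=78, #7→C 5·7=35. Service 599; fixed 12; total 611.
(All 15 nonempty subsets were checked; B, C and D is lowest.)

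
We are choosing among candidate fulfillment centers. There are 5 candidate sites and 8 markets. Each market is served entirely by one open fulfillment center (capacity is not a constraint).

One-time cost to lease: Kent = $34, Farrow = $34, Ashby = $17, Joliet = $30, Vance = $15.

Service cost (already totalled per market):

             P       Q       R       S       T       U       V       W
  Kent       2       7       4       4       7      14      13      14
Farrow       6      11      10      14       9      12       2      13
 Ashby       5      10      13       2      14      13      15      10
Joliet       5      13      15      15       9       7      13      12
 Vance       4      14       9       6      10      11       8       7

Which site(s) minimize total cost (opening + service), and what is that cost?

For any fixed open set, each market goes to its cheapest open site; total = fixed + service.
{Vance}: P→Vance 4, Q→Vance 14, R→Vance 9, S→Vance 6, T→Vance 10, U→Vance 11, V→Vance 8, W→Vance 7. Service 69; fixed 15; total 84.
{Ashby, Vance}: service 61 + fixed 32 = 93
{Kent}: P→Kent 2, Q→Kent 7, R→Kent 4, S→Kent 4, T→Kent 7, U→Kent 14, V→Kent 13, W→Kent 14. Service 65; fixed 34; total 99.
{Kent, Farrow, Ashby, Joliet, Vance}: service 38 + fixed 130 = 168
No other subset beats 84.

Open Vance only; minimum total cost 84.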